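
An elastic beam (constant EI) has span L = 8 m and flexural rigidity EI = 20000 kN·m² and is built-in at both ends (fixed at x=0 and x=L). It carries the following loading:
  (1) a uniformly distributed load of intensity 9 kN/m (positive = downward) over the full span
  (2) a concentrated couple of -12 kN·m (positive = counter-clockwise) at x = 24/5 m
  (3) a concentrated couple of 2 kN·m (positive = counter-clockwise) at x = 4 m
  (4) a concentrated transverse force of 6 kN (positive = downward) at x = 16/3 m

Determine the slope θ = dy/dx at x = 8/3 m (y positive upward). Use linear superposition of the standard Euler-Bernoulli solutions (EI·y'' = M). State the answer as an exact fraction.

θ(8/3) = -1888/1265625 rad

Load 1 — uniform load w=9 kN/m over full span:
  θ_1 = -wx(L-x)(L-2x)/(12EI) = -9·(8/3)·(8-(8/3))·(8-2·(8/3))/(12·20000) = -8/5625 rad
Load 2 — applied couple M₀=-12 kN·m at a=24/5 m (b=L-a=16/5):
  θ_2 = (R_Ax²/2 - M_Ax)/EI  [x≤a] with R_A=-54/25, M_A=-96/25 = ((-54/25)·(8/3)²/2 - (-96/25)·(8/3))/20000 = 2/15625 rad
Load 3 — applied couple M₀=2 kN·m at a=4 m (b=L-a=4):
  θ_3 = (R_Ax²/2 - M_Ax)/EI  [x≤a] with R_A=3/8, M_A=1/2 = ((3/8)·(8/3)²/2 - (1/2)·(8/3))/20000 = 0 rad
Load 4 — point force P=6 kN at a=16/3 m (b=L-a=8/3):
  θ_4 = -Pb²x(2aL-(3a+b)x)/(2L³EI)  [x≤a] = -6·(8/3)²·(8/3)·(2·(16/3)·8-(3·(16/3)+(8/3))·(8/3))/(2·8³·20000) = -2/10125 rad
Superposition: θ = Σ θ_i = -1888/1265625 rad ≈ -0.001492 rad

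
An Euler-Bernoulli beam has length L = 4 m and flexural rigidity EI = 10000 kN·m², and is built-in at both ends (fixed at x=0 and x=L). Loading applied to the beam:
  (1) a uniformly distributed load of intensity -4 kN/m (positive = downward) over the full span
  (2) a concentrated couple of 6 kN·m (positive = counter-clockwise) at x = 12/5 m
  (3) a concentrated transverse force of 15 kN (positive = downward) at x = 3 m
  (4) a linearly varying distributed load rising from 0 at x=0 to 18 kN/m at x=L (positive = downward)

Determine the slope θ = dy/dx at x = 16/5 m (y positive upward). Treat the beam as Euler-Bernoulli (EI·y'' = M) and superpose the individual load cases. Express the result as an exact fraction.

Load 1 — uniform load w=-4 kN/m over full span:
  θ_1 = -wx(L-x)(L-2x)/(12EI) = -(-4)·(16/5)·(4-(16/5))·(4-2·(16/5))/(12·10000) = -16/78125 rad
Load 2 — applied couple M₀=6 kN·m at a=12/5 m (b=L-a=8/5):
  θ_2 = (R_Ax²/2 - M_Ax - M₀(x-a))/EI  [x>a] with R_A=54/25, M_A=48/25 = ((54/25)·(16/5)²/2 - (48/25)·(16/5) - 6·((16/5)-(12/5)))/10000 = 9/781250 rad
Load 3 — point force P=15 kN at a=3 m (b=L-a=1):
  θ_3 = Pa²(L-x)(2bL-(3b+a)(L-x))/(2L³EI)  [x>a] = 15·3²·(4-(16/5))·(2·1·4-(3·1+3)·(4-(16/5)))/(2·4³·10000) = 27/100000 rad
Load 4 — triangular load w₀=18 kN/m (0→w₀ over full span):
  θ_4 = -w₀(2x(L-x)(L-2x)(x+2L)+x²(L-x)²)/(120LEI) = -18·(2·(16/5)·(4-(16/5))·(4-2·(16/5))·((16/5)+2·4)+(16/5)²·(4-(16/5))²)/(120·4·10000) = 192/390625 rad
Superposition: θ = Σ θ_i = 7103/12500000 rad ≈ 0.000568 rad

θ(16/5) = 7103/12500000 rad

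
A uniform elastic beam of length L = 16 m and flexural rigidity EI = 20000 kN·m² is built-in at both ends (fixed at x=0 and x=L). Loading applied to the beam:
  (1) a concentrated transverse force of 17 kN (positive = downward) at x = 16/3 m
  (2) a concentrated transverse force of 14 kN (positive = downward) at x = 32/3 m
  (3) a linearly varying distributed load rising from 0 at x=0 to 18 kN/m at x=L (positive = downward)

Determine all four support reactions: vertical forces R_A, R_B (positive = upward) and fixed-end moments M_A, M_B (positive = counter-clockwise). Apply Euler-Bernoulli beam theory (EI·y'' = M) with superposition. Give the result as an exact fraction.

Load 1 — point force P=17 kN at a=16/3 m (b=L-a=32/3):
  R_A = Pb²(3a+b)/L³ = 17·(32/3)²·(3·(16/3)+(32/3))/16³ = 340/27 kN
  M_A = Pab²/L² = 17·(16/3)·(32/3)²/16² = 1088/27 kN·m
  R_B = Pa²(a+3b)/L³ = 17·(16/3)²·((16/3)+3·(32/3))/16³ = 119/27 kN
  M_B = -Pa²b/L² = -17·(16/3)²·(32/3)/16² = -544/27 kN·m
Load 2 — point force P=14 kN at a=32/3 m (b=L-a=16/3):
  R_A = Pb²(3a+b)/L³ = 14·(16/3)²·(3·(32/3)+(16/3))/16³ = 98/27 kN
  M_A = Pab²/L² = 14·(32/3)·(16/3)²/16² = 448/27 kN·m
  R_B = Pa²(a+3b)/L³ = 14·(32/3)²·((32/3)+3·(16/3))/16³ = 280/27 kN
  M_B = -Pa²b/L² = -14·(32/3)²·(16/3)/16² = -896/27 kN·m
Load 3 — triangular load w₀=18 kN/m (0→w₀ over full span):
  R_A = 3w₀L/20 = 3·18·16/20 = 216/5 kN
  M_A = w₀L²/30 = 18·16²/30 = 768/5 kN·m
  R_B = 7w₀L/20 = 7·18·16/20 = 504/5 kN
  M_B = -w₀L²/20 = -18·16²/20 = -1152/5 kN·m
Superposition: R_A = 2674/45 kN, M_A = 9472/45 kN·m, R_B = 5201/45 kN, M_B = -4256/15 kN·m

R_A = 2674/45 kN, M_A = 9472/45 kN·m, R_B = 5201/45 kN, M_B = -4256/15 kN·m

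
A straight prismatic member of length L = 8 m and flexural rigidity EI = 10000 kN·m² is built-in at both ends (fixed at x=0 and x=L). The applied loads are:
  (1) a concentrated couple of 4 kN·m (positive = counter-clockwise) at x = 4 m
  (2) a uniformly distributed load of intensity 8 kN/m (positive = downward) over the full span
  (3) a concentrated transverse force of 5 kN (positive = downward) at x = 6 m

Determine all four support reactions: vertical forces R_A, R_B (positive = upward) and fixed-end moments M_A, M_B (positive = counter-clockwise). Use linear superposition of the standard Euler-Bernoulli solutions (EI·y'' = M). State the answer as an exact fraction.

R_A = 1073/32 kN, M_A = 1093/24 kN·m, R_B = 1135/32 kN, M_B = -1135/24 kN·m

Load 1 — applied couple M₀=4 kN·m at a=4 m (b=L-a=4):
  R_A = 6M₀ab/L³ = 6·4·4·4/8³ = 3/4 kN
  M_A = M₀b(2a-b)/L² = 4·4·(2·4-4)/8² = 1 kN·m
  R_B = -6M₀ab/L³ = -6·4·4·4/8³ = -3/4 kN
  M_B = M₀a(2b-a)/L² = 4·4·(2·4-4)/8² = 1 kN·m
Load 2 — uniform load w=8 kN/m over full span:
  R_A = wL/2 = 8·8/2 = 32 kN
  M_A = wL²/12 = 8·8²/12 = 128/3 kN·m
  R_B = wL/2 = 8·8/2 = 32 kN
  M_B = -wL²/12 = -8·8²/12 = -128/3 kN·m
Load 3 — point force P=5 kN at a=6 m (b=L-a=2):
  R_A = Pb²(3a+b)/L³ = 5·2²·(3·6+2)/8³ = 25/32 kN
  M_A = Pab²/L² = 5·6·2²/8² = 15/8 kN·m
  R_B = Pa²(a+3b)/L³ = 5·6²·(6+3·2)/8³ = 135/32 kN
  M_B = -Pa²b/L² = -5·6²·2/8² = -45/8 kN·m
Superposition: R_A = 1073/32 kN, M_A = 1093/24 kN·m, R_B = 1135/32 kN, M_B = -1135/24 kN·m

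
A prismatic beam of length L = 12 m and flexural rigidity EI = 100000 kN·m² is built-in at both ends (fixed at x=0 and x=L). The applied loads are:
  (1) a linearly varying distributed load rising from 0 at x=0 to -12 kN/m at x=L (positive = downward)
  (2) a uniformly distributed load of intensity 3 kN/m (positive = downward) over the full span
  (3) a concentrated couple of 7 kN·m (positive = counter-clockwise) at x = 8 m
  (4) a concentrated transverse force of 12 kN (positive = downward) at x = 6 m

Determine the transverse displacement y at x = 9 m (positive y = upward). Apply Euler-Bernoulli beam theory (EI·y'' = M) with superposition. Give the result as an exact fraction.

Load 1 — triangular load w₀=-12 kN/m (0→w₀ over full span):
  y_1 = -w₀x²(L-x)²(x+2L)/(120LEI) = -(-12)·9²·(12-9)²·(9+2·12)/(120·12·100000) = 8019/4000000 m
Load 2 — uniform load w=3 kN/m over full span:
  y_2 = -wx²(L-x)²/(24EI) = -3·9²·(12-9)²/(24·100000) = -729/800000 m
Load 3 — applied couple M₀=7 kN·m at a=8 m (b=L-a=4):
  y_3 = (R_Ax³/6 - M_Ax²/2 - M₀(x-a)²/2)/EI  [x>a] with R_A=7/9, M_A=7/3 = ((7/9)·9³/6 - (7/3)·9²/2 - 7·(9-8)²/2)/100000 = -7/200000 m
Load 4 — point force P=12 kN at a=6 m (b=L-a=6):
  y_4 = -Pa²(L-x)²(3bL-(3b+a)(L-x))/(6L³EI)  [x>a] = -12·6²·(12-9)²·(3·6·12-(3·6+6)·(12-9))/(6·12³·100000) = -27/50000 m
Superposition: y = Σ y_i = 1037/2000000 m ≈ 0.000518 m

y(9) = 1037/2000000 m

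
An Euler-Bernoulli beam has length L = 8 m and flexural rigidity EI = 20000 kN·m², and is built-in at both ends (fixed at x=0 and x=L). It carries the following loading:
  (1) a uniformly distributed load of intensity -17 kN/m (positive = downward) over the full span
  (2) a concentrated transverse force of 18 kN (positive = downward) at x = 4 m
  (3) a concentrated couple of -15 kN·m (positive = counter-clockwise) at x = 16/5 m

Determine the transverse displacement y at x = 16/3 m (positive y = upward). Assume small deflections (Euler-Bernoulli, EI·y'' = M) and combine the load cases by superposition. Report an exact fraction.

y(16/3) = 3766/759375 m

Load 1 — uniform load w=-17 kN/m over full span:
  y_1 = -wx²(L-x)²/(24EI) = -(-17)·(16/3)²·(8-(16/3))²/(24·20000) = 1088/151875 m
Load 2 — point force P=18 kN at a=4 m (b=L-a=4):
  y_2 = -Pa²(L-x)²(3bL-(3b+a)(L-x))/(6L³EI)  [x>a] = -18·4²·(8-(16/3))²·(3·4·8-(3·4+4)·(8-(16/3)))/(6·8³·20000) = -2/1125 m
Load 3 — applied couple M₀=-15 kN·m at a=16/5 m (b=L-a=24/5):
  y_3 = (R_Ax³/6 - M_Ax²/2 - M₀(x-a)²/2)/EI  [x>a] with R_A=-27/10, M_A=-9/5 = ((-27/10)·(16/3)³/6 - (-9/5)·(16/3)²/2 - (-15)·((16/3)-(16/5))²/2)/20000 = -4/9375 m
Superposition: y = Σ y_i = 3766/759375 m ≈ 0.004959 m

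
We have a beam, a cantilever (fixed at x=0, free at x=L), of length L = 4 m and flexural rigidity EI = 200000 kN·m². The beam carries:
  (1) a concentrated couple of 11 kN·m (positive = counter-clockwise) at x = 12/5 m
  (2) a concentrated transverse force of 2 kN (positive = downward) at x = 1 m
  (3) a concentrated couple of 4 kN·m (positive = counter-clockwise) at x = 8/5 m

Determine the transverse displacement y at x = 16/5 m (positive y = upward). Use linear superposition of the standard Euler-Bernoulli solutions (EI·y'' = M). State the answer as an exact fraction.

y(16/5) = 4897/15000000 m

Load 1 — applied couple M₀=11 kN·m at a=12/5 m (b=L-a=8/5):
  y_1 = M₀a(2x-a)/(2EI)  [x>a] = 11·(12/5)·(2·(16/5)-(12/5))/(2·200000) = 33/125000 m
Load 2 — point force P=2 kN at a=1 m (b=L-a=3):
  y_2 = -Pa²(3x-a)/(6EI)  [x>a] = -2·1²·(3·(16/5)-1)/(6·200000) = -43/3000000 m
Load 3 — applied couple M₀=4 kN·m at a=8/5 m (b=L-a=12/5):
  y_3 = M₀a(2x-a)/(2EI)  [x>a] = 4·(8/5)·(2·(16/5)-(8/5))/(2·200000) = 6/78125 m
Superposition: y = Σ y_i = 4897/15000000 m ≈ 0.000326 m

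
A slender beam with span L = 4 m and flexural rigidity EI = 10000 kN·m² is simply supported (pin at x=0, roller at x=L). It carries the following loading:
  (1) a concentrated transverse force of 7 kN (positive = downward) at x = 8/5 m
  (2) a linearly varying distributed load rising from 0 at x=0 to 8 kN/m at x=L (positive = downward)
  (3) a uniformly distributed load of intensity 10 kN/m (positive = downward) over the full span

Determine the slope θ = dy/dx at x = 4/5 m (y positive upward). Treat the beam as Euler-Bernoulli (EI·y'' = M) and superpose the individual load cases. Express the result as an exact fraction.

θ(4/5) = -24769/7031250 rad

Load 1 — point force P=7 kN at a=8/5 m (b=L-a=12/5):
  θ_1 = -Pb(L²-b²-3x²)/(6LEI)  [x≤a] = -7·(12/5)·(4²-(12/5)²-3·(4/5)²)/(6·4·10000) = -91/156250 rad
Load 2 — triangular load w₀=8 kN/m (0→w₀ over full span):
  θ_2 = -w₀(7L⁴-30L²x²+15x⁴)/(360LEI) = -8·(7·4⁴-30·4²·(4/5)²+15·(4/5)⁴)/(360·4·10000) = -2912/3515625 rad
Load 3 — uniform load w=10 kN/m over full span:
  θ_3 = -w(L³-6Lx²+4x³)/(24EI) = -10·(4³-6·4·(4/5)²+4·(4/5)³)/(24·10000) = -33/15625 rad
Superposition: θ = Σ θ_i = -24769/7031250 rad ≈ -0.003523 rad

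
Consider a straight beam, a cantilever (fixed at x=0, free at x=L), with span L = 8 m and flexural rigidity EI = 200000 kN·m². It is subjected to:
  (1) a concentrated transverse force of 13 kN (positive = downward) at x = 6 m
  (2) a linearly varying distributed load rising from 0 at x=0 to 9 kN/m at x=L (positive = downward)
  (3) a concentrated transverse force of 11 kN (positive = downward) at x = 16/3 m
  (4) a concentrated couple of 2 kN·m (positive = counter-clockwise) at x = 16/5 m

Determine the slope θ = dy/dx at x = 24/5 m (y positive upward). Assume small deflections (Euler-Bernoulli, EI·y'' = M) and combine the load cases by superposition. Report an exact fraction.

θ(24/5) = -35347/7812500 rad

Load 1 — point force P=13 kN at a=6 m (b=L-a=2):
  θ_1 = -Px(2a-x)/(2EI)  [x≤a] = -13·(24/5)·(2·6-(24/5))/(2·200000) = -351/312500 rad
Load 2 — triangular load w₀=9 kN/m (0→w₀ over full span):
  θ_2 = (w₀Lx²/4-w₀L²x/3-w₀x⁴/(24L))/EI = (9·8·(24/5)²/4-9·8²·(24/5)/3-9·(24/5)⁴/(24·8))/200000 = -5193/1953125 rad
Load 3 — point force P=11 kN at a=16/3 m (b=L-a=8/3):
  θ_3 = -Px(2a-x)/(2EI)  [x≤a] = -11·(24/5)·(2·(16/3)-(24/5))/(2·200000) = -121/156250 rad
Load 4 — applied couple M₀=2 kN·m at a=16/5 m (b=L-a=24/5):
  θ_4 = M₀a/EI  [x>a] = 2·(16/5)/200000 = 1/31250 rad
Superposition: θ = Σ θ_i = -35347/7812500 rad ≈ -0.004524 rad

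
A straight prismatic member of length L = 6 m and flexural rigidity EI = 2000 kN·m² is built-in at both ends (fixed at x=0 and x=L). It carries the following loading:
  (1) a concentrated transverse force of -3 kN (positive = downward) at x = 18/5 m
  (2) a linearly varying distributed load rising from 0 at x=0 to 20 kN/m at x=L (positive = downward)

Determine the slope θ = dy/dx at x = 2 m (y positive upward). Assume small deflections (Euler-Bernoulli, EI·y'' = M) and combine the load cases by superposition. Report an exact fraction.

θ(2) = -1811/281250 rad

Load 1 — point force P=-3 kN at a=18/5 m (b=L-a=12/5):
  θ_1 = -Pb²x(2aL-(3a+b)x)/(2L³EI)  [x≤a] = -(-3)·(12/5)²·2·(2·(18/5)·6-(3·(18/5)+(12/5))·2)/(2·6³·2000) = 21/31250 rad
Load 2 — triangular load w₀=20 kN/m (0→w₀ over full span):
  θ_2 = -w₀(2x(L-x)(L-2x)(x+2L)+x²(L-x)²)/(120LEI) = -20·(2·2·(6-2)·(6-2·2)·(2+2·6)+2²·(6-2)²)/(120·6·2000) = -8/1125 rad
Superposition: θ = Σ θ_i = -1811/281250 rad ≈ -0.006439 rad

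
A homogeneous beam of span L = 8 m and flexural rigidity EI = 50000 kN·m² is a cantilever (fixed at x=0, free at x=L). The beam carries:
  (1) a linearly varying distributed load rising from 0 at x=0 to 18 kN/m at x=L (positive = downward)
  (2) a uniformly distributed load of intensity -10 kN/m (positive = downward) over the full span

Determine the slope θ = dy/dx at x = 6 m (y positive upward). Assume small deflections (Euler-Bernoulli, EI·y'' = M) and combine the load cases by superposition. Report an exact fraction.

θ(6) = -579/100000 rad

Load 1 — triangular load w₀=18 kN/m (0→w₀ over full span):
  θ_1 = (w₀Lx²/4-w₀L²x/3-w₀x⁴/(24L))/EI = (18·8·6²/4-18·8²·6/3-18·6⁴/(24·8))/50000 = -2259/100000 rad
Load 2 — uniform load w=-10 kN/m over full span:
  θ_2 = -wx(x²-3Lx+3L²)/(6EI) = -(-10)·6·(6²-3·8·6+3·8²)/(6·50000) = 21/1250 rad
Superposition: θ = Σ θ_i = -579/100000 rad ≈ -0.005790 rad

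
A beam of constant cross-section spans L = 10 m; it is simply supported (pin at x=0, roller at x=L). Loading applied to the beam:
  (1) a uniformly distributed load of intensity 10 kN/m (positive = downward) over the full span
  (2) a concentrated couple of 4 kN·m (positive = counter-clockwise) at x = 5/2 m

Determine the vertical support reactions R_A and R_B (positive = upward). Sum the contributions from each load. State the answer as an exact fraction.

Load 1 — uniform load w=10 kN/m over full span:
  R_A = wL/2 = 10·10/2 = 50 kN
  R_B = wL/2 = 10·10/2 = 50 kN
Load 2 — applied couple M₀=4 kN·m at a=5/2 m (b=L-a=15/2):
  R_A = M₀/L = 4/10 = 2/5 kN
  R_B = -M₀/L = -4/10 = -2/5 kN
Superposition: R_A = 252/5 kN, R_B = 248/5 kN

R_A = 252/5 kN, R_B = 248/5 kN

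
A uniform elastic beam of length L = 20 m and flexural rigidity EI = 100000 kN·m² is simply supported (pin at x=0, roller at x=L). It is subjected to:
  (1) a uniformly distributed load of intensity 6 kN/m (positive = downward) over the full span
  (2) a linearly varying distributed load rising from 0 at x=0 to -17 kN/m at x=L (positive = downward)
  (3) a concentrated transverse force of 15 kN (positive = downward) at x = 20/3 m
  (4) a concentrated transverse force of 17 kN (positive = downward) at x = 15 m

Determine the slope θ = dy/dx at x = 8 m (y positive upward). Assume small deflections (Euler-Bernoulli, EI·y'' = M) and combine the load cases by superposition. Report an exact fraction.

θ(8) = 206117/108000000 rad

Load 1 — uniform load w=6 kN/m over full span:
  θ_1 = -w(L³-6Lx²+4x³)/(24EI) = -6·(20³-6·20·8²+4·8³)/(24·100000) = -37/6250 rad
Load 2 — triangular load w₀=-17 kN/m (0→w₀ over full span):
  θ_2 = -w₀(7L⁴-30L²x²+15x⁴)/(360LEI) = -(-17)·(7·20⁴-30·20²·8²+15·8⁴)/(360·20·100000) = 5491/562500 rad
Load 3 — point force P=15 kN at a=20/3 m (b=L-a=40/3):
  θ_3 = -Pa(2L²-6Lx+3x²+a²)/(6LEI)  [x>a] = -15·(20/3)·(2·20²-6·20·8+3·8²+(20/3)²)/(6·20·100000) = -43/67500 rad
Load 4 — point force P=17 kN at a=15 m (b=L-a=5):
  θ_4 = -Pb(L²-b²-3x²)/(6LEI)  [x≤a] = -17·5·(20²-5²-3·8²)/(6·20·100000) = -1037/800000 rad
Superposition: θ = Σ θ_i = 206117/108000000 rad ≈ 0.001908 rad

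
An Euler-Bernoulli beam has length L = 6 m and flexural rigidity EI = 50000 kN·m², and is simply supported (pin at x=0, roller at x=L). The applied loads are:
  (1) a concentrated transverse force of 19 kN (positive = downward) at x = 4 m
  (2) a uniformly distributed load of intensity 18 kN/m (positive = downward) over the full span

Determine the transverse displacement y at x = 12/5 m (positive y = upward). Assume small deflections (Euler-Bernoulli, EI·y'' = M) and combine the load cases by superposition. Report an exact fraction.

y(12/5) = -83377/11718750 m

Load 1 — point force P=19 kN at a=4 m (b=L-a=2):
  y_1 = -Pbx(L²-b²-x²)/(6LEI)  [x≤a] = -19·2·(12/5)·(6²-2²-(12/5)²)/(6·6·50000) = -1558/1171875 m
Load 2 — uniform load w=18 kN/m over full span:
  y_2 = -wx(L³-2Lx²+x³)/(24EI) = -18·(12/5)·(6³-2·6·(12/5)²+(12/5)³)/(24·50000) = -22599/3906250 m
Superposition: y = Σ y_i = -83377/11718750 m ≈ -0.007115 m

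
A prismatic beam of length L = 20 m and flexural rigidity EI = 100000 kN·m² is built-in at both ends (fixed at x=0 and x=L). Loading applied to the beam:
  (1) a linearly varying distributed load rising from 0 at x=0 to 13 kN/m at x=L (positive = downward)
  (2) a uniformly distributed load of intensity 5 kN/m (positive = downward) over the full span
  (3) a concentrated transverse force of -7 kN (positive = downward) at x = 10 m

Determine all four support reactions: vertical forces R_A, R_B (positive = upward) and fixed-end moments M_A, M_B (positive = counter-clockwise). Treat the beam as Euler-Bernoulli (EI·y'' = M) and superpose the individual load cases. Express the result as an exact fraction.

R_A = 171/2 kN, M_A = 645/2 kN·m, R_B = 275/2 kN, M_B = -2455/6 kN·m

Load 1 — triangular load w₀=13 kN/m (0→w₀ over full span):
  R_A = 3w₀L/20 = 3·13·20/20 = 39 kN
  M_A = w₀L²/30 = 13·20²/30 = 520/3 kN·m
  R_B = 7w₀L/20 = 7·13·20/20 = 91 kN
  M_B = -w₀L²/20 = -13·20²/20 = -260 kN·m
Load 2 — uniform load w=5 kN/m over full span:
  R_A = wL/2 = 5·20/2 = 50 kN
  M_A = wL²/12 = 5·20²/12 = 500/3 kN·m
  R_B = wL/2 = 5·20/2 = 50 kN
  M_B = -wL²/12 = -5·20²/12 = -500/3 kN·m
Load 3 — point force P=-7 kN at a=10 m (b=L-a=10):
  R_A = Pb²(3a+b)/L³ = (-7)·10²·(3·10+10)/20³ = -7/2 kN
  M_A = Pab²/L² = (-7)·10·10²/20² = -35/2 kN·m
  R_B = Pa²(a+3b)/L³ = (-7)·10²·(10+3·10)/20³ = -7/2 kN
  M_B = -Pa²b/L² = -(-7)·10²·10/20² = 35/2 kN·m
Superposition: R_A = 171/2 kN, M_A = 645/2 kN·m, R_B = 275/2 kN, M_B = -2455/6 kN·m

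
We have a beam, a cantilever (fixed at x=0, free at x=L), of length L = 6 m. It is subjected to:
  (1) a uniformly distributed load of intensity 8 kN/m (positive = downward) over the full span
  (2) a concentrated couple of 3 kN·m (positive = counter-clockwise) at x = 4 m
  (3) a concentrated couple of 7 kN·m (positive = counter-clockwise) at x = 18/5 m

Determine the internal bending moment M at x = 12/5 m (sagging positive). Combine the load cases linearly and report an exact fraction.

Load 1 — uniform load w=8 kN/m over full span:
  M_1 = -w(L-x)²/2 = -8·(6-(12/5))²/2 = -1296/25 kN·m
Load 2 — applied couple M₀=3 kN·m at a=4 m (b=L-a=2):
  M_2 = M₀  [x≤a] = 3 = 3 kN·m
Load 3 — applied couple M₀=7 kN·m at a=18/5 m (b=L-a=12/5):
  M_3 = M₀  [x≤a] = 7 = 7 kN·m
Superposition: M = Σ M_i = -1046/25 kN·m ≈ -41.840000 kN·m

M(12/5) = -1046/25 kN·m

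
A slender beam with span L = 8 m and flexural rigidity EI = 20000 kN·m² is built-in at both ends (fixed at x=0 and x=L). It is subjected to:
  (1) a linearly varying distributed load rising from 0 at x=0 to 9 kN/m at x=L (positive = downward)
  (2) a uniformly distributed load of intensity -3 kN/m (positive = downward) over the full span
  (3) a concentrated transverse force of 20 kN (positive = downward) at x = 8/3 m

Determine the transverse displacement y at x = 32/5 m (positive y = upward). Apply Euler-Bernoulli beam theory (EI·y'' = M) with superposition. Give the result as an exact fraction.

Load 1 — triangular load w₀=9 kN/m (0→w₀ over full span):
  y_1 = -w₀x²(L-x)²(x+2L)/(120LEI) = -9·(32/5)²·(8-(32/5))²·((32/5)+2·8)/(120·8·20000) = -10752/9765625 m
Load 2 — uniform load w=-3 kN/m over full span:
  y_2 = -wx²(L-x)²/(24EI) = -(-3)·(32/5)²·(8-(32/5))²/(24·20000) = 256/390625 m
Load 3 — point force P=20 kN at a=8/3 m (b=L-a=16/3):
  y_3 = -Pa²(L-x)²(3bL-(3b+a)(L-x))/(6L³EI)  [x>a] = -20·(8/3)²·(8-(32/5))²·(3·(16/3)·8-(3·(16/3)+(8/3))·(8-(32/5)))/(6·8³·20000) = -736/1265625 m
Superposition: y = Σ y_i = -812512/791015625 m ≈ -0.001027 m

y(32/5) = -812512/791015625 m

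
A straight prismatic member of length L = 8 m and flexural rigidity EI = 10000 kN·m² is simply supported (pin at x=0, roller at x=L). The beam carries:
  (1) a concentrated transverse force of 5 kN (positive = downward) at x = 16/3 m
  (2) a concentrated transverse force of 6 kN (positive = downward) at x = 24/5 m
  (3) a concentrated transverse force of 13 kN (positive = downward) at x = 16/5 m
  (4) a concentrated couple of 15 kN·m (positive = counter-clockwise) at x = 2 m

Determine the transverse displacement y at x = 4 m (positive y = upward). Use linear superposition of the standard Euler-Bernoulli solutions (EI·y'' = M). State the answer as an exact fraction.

y(4) = -1941463/101250000 m

Load 1 — point force P=5 kN at a=16/3 m (b=L-a=8/3):
  y_1 = -Pbx(L²-b²-x²)/(6LEI)  [x≤a] = -5·(8/3)·4·(8²-(8/3)²-4²)/(6·8·10000) = -46/10125 m
Load 2 — point force P=6 kN at a=24/5 m (b=L-a=16/5):
  y_2 = -Pbx(L²-b²-x²)/(6LEI)  [x≤a] = -6·(16/5)·4·(8²-(16/5)²-4²)/(6·8·10000) = -472/78125 m
Load 3 — point force P=13 kN at a=16/5 m (b=L-a=24/5):
  y_3 = -Pa(L-x)(2Lx-a²-x²)/(6LEI)  [x>a] = -13·(16/5)·(8-4)·(2·8·4-(16/5)²-4²)/(6·8·10000) = -3068/234375 m
Load 4 — applied couple M₀=15 kN·m at a=2 m (b=L-a=6):
  y_4 = (M₀x³/(6L)-M₀(x-a)²/2+C₁x)/EI  [x>a] with C₁=M₀(3b²-L²)/(6L)=55/4 = (15·4³/(6·8)-15·(4-2)²/2+(55/4)·4)/10000 = 9/2000 m
Superposition: y = Σ y_i = -1941463/101250000 m ≈ -0.019175 m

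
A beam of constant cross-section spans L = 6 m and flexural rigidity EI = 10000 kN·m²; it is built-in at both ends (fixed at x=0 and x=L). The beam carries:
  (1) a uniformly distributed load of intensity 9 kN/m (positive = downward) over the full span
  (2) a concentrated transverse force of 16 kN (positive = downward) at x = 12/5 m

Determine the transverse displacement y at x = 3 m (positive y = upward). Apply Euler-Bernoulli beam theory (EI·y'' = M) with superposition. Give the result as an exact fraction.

Load 1 — uniform load w=9 kN/m over full span:
  y_1 = -wx²(L-x)²/(24EI) = -9·3²·(6-3)²/(24·10000) = -243/80000 m
Load 2 — point force P=16 kN at a=12/5 m (b=L-a=18/5):
  y_2 = -Pa²(L-x)²(3bL-(3b+a)(L-x))/(6L³EI)  [x>a] = -16·(12/5)²·(6-3)²·(3·(18/5)·6-(3·(18/5)+(12/5))·(6-3))/(6·6³·10000) = -126/78125 m
Superposition: y = Σ y_i = -46503/10000000 m ≈ -0.004650 m

y(3) = -46503/10000000 m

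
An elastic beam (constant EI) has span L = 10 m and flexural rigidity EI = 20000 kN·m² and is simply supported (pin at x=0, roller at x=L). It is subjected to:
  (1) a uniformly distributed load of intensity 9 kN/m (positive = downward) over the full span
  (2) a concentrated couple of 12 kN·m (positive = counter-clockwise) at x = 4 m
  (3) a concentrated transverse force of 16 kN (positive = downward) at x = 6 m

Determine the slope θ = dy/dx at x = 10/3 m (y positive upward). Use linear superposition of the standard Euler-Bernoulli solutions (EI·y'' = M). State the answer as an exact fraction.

θ(10/3) = -679/60000 rad

Load 1 — uniform load w=9 kN/m over full span:
  θ_1 = -w(L³-6Lx²+4x³)/(24EI) = -9·(10³-6·10·(10/3)²+4·(10/3)³)/(24·20000) = -13/1440 rad
Load 2 — applied couple M₀=12 kN·m at a=4 m (b=L-a=6):
  θ_2 = (M₀x²/(2L)+C₁)/EI  [x≤a] with C₁=M₀(3b²-L²)/(6L)=8/5 = (12·(10/3)²/(2·10)+(8/5))/20000 = 31/75000 rad
Load 3 — point force P=16 kN at a=6 m (b=L-a=4):
  θ_3 = -Pb(L²-b²-3x²)/(6LEI)  [x≤a] = -16·4·(10²-4²-3·(10/3)²)/(6·10·20000) = -76/28125 rad
Superposition: θ = Σ θ_i = -679/60000 rad ≈ -0.011317 rad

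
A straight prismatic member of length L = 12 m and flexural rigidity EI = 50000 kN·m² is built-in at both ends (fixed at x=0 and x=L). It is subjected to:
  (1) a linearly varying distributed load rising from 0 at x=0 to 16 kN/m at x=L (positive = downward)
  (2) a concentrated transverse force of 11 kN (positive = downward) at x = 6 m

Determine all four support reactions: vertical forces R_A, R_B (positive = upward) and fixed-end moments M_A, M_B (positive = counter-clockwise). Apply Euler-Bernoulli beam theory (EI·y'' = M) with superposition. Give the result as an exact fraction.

R_A = 343/10 kN, M_A = 933/10 kN·m, R_B = 727/10 kN, M_B = -1317/10 kN·m

Load 1 — triangular load w₀=16 kN/m (0→w₀ over full span):
  R_A = 3w₀L/20 = 3·16·12/20 = 144/5 kN
  M_A = w₀L²/30 = 16·12²/30 = 384/5 kN·m
  R_B = 7w₀L/20 = 7·16·12/20 = 336/5 kN
  M_B = -w₀L²/20 = -16·12²/20 = -576/5 kN·m
Load 2 — point force P=11 kN at a=6 m (b=L-a=6):
  R_A = Pb²(3a+b)/L³ = 11·6²·(3·6+6)/12³ = 11/2 kN
  M_A = Pab²/L² = 11·6·6²/12² = 33/2 kN·m
  R_B = Pa²(a+3b)/L³ = 11·6²·(6+3·6)/12³ = 11/2 kN
  M_B = -Pa²b/L² = -11·6²·6/12² = -33/2 kN·m
Superposition: R_A = 343/10 kN, M_A = 933/10 kN·m, R_B = 727/10 kN, M_B = -1317/10 kN·m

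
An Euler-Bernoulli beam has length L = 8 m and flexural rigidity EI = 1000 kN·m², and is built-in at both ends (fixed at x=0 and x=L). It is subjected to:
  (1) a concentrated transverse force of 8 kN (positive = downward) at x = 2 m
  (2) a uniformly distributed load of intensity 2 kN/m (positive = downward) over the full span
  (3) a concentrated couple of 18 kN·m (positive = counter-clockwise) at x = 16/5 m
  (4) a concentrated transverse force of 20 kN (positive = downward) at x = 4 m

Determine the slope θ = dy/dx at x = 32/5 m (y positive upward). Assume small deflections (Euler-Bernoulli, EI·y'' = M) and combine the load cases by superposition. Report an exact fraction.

θ(32/5) = 1994/78125 rad

Load 1 — point force P=8 kN at a=2 m (b=L-a=6):
  θ_1 = Pa²(L-x)(2bL-(3b+a)(L-x))/(2L³EI)  [x>a] = 8·2²·(8-(32/5))·(2·6·8-(3·6+2)·(8-(32/5)))/(2·8³·1000) = 2/625 rad
Load 2 — uniform load w=2 kN/m over full span:
  θ_2 = -wx(L-x)(L-2x)/(12EI) = -2·(32/5)·(8-(32/5))·(8-2·(32/5))/(12·1000) = 128/15625 rad
Load 3 — applied couple M₀=18 kN·m at a=16/5 m (b=L-a=24/5):
  θ_3 = (R_Ax²/2 - M_Ax - M₀(x-a))/EI  [x>a] with R_A=81/25, M_A=54/25 = ((81/25)·(32/5)²/2 - (54/25)·(32/5) - 18·((32/5)-(16/5)))/1000 = -396/78125 rad
Load 4 — point force P=20 kN at a=4 m (b=L-a=4):
  θ_4 = Pa²(L-x)(2bL-(3b+a)(L-x))/(2L³EI)  [x>a] = 20·4²·(8-(32/5))·(2·4·8-(3·4+4)·(8-(32/5)))/(2·8³·1000) = 12/625 rad
Superposition: θ = Σ θ_i = 1994/78125 rad ≈ 0.025523 rad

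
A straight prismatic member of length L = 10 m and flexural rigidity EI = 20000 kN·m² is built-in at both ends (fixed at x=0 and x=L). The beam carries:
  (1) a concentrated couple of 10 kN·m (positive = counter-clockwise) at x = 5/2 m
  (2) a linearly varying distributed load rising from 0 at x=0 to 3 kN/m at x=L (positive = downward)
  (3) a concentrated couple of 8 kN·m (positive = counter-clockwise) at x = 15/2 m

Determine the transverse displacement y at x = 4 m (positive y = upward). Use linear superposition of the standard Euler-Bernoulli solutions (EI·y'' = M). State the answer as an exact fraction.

y(4) = -2921/2000000 m

Load 1 — applied couple M₀=10 kN·m at a=5/2 m (b=L-a=15/2):
  y_1 = (R_Ax³/6 - M_Ax²/2 - M₀(x-a)²/2)/EI  [x>a] with R_A=9/8, M_A=-15/8 = ((9/8)·4³/6 - (-15/8)·4²/2 - 10·(4-(5/2))²/2)/20000 = 63/80000 m
Load 2 — triangular load w₀=3 kN/m (0→w₀ over full span):
  y_2 = -w₀x²(L-x)²(x+2L)/(120LEI) = -3·4²·(10-4)²·(4+2·10)/(120·10·20000) = -27/15625 m
Load 3 — applied couple M₀=8 kN·m at a=15/2 m (b=L-a=5/2):
  y_3 = (R_Ax³/6 - M_Ax²/2)/EI  [x≤a] with R_A=9/10, M_A=5/2 = ((9/10)·4³/6 - (5/2)·4²/2)/20000 = -13/25000 m
Superposition: y = Σ y_i = -2921/2000000 m ≈ -0.001460 m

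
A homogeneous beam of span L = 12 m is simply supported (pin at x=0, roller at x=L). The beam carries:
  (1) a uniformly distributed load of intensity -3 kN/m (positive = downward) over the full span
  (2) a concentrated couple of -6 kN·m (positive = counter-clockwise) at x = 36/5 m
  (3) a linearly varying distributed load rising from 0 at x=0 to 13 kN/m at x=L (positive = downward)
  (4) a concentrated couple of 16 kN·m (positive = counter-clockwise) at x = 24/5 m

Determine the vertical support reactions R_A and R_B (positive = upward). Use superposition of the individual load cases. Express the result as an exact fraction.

Load 1 — uniform load w=-3 kN/m over full span:
  R_A = wL/2 = (-3)·12/2 = -18 kN
  R_B = wL/2 = (-3)·12/2 = -18 kN
Load 2 — applied couple M₀=-6 kN·m at a=36/5 m (b=L-a=24/5):
  R_A = M₀/L = (-6)/12 = -1/2 kN
  R_B = -M₀/L = -(-6)/12 = 1/2 kN
Load 3 — triangular load w₀=13 kN/m (0→w₀ over full span):
  R_A = w₀L/6 = 13·12/6 = 26 kN
  R_B = w₀L/3 = 13·12/3 = 52 kN
Load 4 — applied couple M₀=16 kN·m at a=24/5 m (b=L-a=36/5):
  R_A = M₀/L = 16/12 = 4/3 kN
  R_B = -M₀/L = -16/12 = -4/3 kN
Superposition: R_A = 53/6 kN, R_B = 199/6 kN

R_A = 53/6 kN, R_B = 199/6 kN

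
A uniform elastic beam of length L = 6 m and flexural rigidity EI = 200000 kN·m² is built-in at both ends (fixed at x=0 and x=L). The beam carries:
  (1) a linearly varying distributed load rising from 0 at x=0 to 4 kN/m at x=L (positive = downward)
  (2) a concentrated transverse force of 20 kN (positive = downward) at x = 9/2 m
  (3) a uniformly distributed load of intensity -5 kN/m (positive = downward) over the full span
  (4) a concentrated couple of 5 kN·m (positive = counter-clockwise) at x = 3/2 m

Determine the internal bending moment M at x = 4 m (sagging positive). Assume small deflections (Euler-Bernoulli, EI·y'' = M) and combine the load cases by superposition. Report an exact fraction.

Load 1 — triangular load w₀=4 kN/m (0→w₀ over full span):
  M_1 = 3w₀Lx/20 - w₀L²/30 - w₀x³/(6L) = 3·4·6·4/20 - 4·6²/30 - 4·4³/(6·6) = 112/45 kN·m
Load 2 — point force P=20 kN at a=9/2 m (b=L-a=3/2):
  M_2 = Pb²(3a+b)x/L³ - Pab²/L²  [x≤a] = 20·(3/2)²·(3·(9/2)+(3/2))·4/6³ - 20·(9/2)·(3/2)²/6² = 55/8 kN·m
Load 3 — uniform load w=-5 kN/m over full span:
  M_3 = wLx/2 - wL²/12 - wx²/2 = (-5)·6·4/2 - (-5)·6²/12 - (-5)·4²/2 = -5 kN·m
Load 4 — applied couple M₀=5 kN·m at a=3/2 m (b=L-a=9/2):
  M_4 = R_Ax - M_A - M₀  [x>a] with R_A=15/16, M_A=-15/16 = (15/16)·4 - (-15/16) - 5 = -5/16 kN·m
Superposition: M = Σ M_i = 2917/720 kN·m ≈ 4.051389 kN·m

M(4) = 2917/720 kN·m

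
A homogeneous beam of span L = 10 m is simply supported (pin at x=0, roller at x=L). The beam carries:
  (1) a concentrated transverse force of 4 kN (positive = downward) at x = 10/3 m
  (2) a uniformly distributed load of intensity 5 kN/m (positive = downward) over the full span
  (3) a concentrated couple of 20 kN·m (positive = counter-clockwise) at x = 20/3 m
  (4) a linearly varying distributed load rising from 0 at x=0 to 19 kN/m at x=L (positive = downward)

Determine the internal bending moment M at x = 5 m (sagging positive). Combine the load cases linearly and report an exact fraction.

Load 1 — point force P=4 kN at a=10/3 m (b=L-a=20/3):
  M_1 = Pa(L-x)/L  [x>a] = 4·(10/3)·(10-5)/10 = 20/3 kN·m
Load 2 — uniform load w=5 kN/m over full span:
  M_2 = wx(L-x)/2 = 5·5·(10-5)/2 = 125/2 kN·m
Load 3 — applied couple M₀=20 kN·m at a=20/3 m (b=L-a=10/3):
  M_3 = M₀x/L  [x≤a] = 20·5/10 = 10 kN·m
Load 4 — triangular load w₀=19 kN/m (0→w₀ over full span):
  M_4 = w₀Lx/6 - w₀x³/(6L) = 19·10·5/6 - 19·5³/(6·10) = 475/4 kN·m
Superposition: M = Σ M_i = 2375/12 kN·m ≈ 197.916667 kN·m

M(5) = 2375/12 kN·m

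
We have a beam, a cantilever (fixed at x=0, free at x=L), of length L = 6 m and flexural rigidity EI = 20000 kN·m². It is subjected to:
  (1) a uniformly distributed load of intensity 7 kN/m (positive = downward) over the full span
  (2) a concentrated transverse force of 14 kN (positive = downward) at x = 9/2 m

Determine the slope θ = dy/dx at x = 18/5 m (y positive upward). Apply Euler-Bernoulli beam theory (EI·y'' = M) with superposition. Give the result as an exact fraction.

θ(18/5) = -23247/1250000 rad

Load 1 — uniform load w=7 kN/m over full span:
  θ_1 = -wx(x²-3Lx+3L²)/(6EI) = -7·(18/5)·((18/5)²-3·6·(18/5)+3·6²)/(6·20000) = -7371/625000 rad
Load 2 — point force P=14 kN at a=9/2 m (b=L-a=3/2):
  θ_2 = -Px(2a-x)/(2EI)  [x≤a] = -14·(18/5)·(2·(9/2)-(18/5))/(2·20000) = -1701/250000 rad
Superposition: θ = Σ θ_i = -23247/1250000 rad ≈ -0.018598 rad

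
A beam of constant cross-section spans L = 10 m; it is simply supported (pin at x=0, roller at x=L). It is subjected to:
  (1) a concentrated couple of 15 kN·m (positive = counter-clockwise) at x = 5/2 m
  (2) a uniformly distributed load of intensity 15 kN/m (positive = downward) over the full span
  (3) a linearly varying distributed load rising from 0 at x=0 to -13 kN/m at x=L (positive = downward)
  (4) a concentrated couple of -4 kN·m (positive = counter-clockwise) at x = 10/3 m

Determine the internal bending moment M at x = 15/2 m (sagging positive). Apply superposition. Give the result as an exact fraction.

Load 1 — applied couple M₀=15 kN·m at a=5/2 m (b=L-a=15/2):
  M_1 = M₀x/L - M₀  [x>a] = 15·(15/2)/10 - 15 = -15/4 kN·m
Load 2 — uniform load w=15 kN/m over full span:
  M_2 = wx(L-x)/2 = 15·(15/2)·(10-(15/2))/2 = 1125/8 kN·m
Load 3 — triangular load w₀=-13 kN/m (0→w₀ over full span):
  M_3 = w₀Lx/6 - w₀x³/(6L) = (-13)·10·(15/2)/6 - (-13)·(15/2)³/(6·10) = -2275/32 kN·m
Load 4 — applied couple M₀=-4 kN·m at a=10/3 m (b=L-a=20/3):
  M_4 = M₀x/L - M₀  [x>a] = (-4)·(15/2)/10 - (-4) = 1 kN·m
Superposition: M = Σ M_i = 2137/32 kN·m ≈ 66.781250 kN·m

M(15/2) = 2137/32 kN·m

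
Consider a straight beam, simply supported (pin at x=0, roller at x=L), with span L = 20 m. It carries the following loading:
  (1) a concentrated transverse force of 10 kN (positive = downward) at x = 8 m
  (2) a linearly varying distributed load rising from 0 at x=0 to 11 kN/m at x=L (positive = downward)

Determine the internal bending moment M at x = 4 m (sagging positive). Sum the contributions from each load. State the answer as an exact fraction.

Load 1 — point force P=10 kN at a=8 m (b=L-a=12):
  M_1 = Pbx/L  [x≤a] = 10·12·4/20 = 24 kN·m
Load 2 — triangular load w₀=11 kN/m (0→w₀ over full span):
  M_2 = w₀Lx/6 - w₀x³/(6L) = 11·20·4/6 - 11·4³/(6·20) = 704/5 kN·m
Superposition: M = Σ M_i = 824/5 kN·m ≈ 164.800000 kN·m

M(4) = 824/5 kN·m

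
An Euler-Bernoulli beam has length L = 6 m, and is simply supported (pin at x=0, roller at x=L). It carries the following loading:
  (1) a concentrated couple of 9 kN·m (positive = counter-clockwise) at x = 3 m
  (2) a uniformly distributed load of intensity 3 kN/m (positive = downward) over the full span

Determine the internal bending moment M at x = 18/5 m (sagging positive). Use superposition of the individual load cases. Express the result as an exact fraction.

Load 1 — applied couple M₀=9 kN·m at a=3 m (b=L-a=3):
  M_1 = M₀x/L - M₀  [x>a] = 9·(18/5)/6 - 9 = -18/5 kN·m
Load 2 — uniform load w=3 kN/m over full span:
  M_2 = wx(L-x)/2 = 3·(18/5)·(6-(18/5))/2 = 324/25 kN·m
Superposition: M = Σ M_i = 234/25 kN·m ≈ 9.360000 kN·m

M(18/5) = 234/25 kN·m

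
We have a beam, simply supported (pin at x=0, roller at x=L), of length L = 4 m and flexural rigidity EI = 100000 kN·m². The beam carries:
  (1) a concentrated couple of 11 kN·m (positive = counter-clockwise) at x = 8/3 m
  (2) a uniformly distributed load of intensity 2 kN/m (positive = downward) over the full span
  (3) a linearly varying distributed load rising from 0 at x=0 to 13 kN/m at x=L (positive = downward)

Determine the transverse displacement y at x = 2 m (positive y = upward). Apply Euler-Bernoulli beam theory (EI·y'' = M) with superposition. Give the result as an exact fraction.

Load 1 — applied couple M₀=11 kN·m at a=8/3 m (b=L-a=4/3):
  y_1 = (M₀x³/(6L)+C₁x)/EI  [x≤a] with C₁=M₀(3b²-L²)/(6L)=-44/9 = (11·2³/(6·4)+(-44/9)·2)/100000 = -11/180000 m
Load 2 — uniform load w=2 kN/m over full span:
  y_2 = -wx(L³-2Lx²+x³)/(24EI) = -2·2·(4³-2·4·2²+2³)/(24·100000) = -1/15000 m
Load 3 — triangular load w₀=13 kN/m (0→w₀ over full span):
  y_3 = -w₀x(7L⁴-10L²x²+3x⁴)/(360LEI) = -13·2·(7·4⁴-10·4²·2²+3·2⁴)/(360·4·100000) = -13/60000 m
Superposition: y = Σ y_i = -31/90000 m ≈ -0.000344 m

y(2) = -31/90000 m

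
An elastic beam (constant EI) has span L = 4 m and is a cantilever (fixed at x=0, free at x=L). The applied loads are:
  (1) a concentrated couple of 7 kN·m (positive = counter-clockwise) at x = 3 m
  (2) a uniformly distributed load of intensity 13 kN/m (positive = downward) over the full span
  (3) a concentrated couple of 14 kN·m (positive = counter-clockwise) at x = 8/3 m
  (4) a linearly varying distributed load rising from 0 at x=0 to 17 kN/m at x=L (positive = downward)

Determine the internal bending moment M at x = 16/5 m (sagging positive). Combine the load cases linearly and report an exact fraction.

M(16/5) = -3464/375 kN·m

Load 1 — applied couple M₀=7 kN·m at a=3 m (b=L-a=1):
  M_1 = 0  [x>a] = 0 kN·m
Load 2 — uniform load w=13 kN/m over full span:
  M_2 = -w(L-x)²/2 = -13·(4-(16/5))²/2 = -104/25 kN·m
Load 3 — applied couple M₀=14 kN·m at a=8/3 m (b=L-a=4/3):
  M_3 = 0  [x>a] = 0 kN·m
Load 4 — triangular load w₀=17 kN/m (0→w₀ over full span):
  M_4 = w₀Lx/2 - w₀L²/3 - w₀x³/(6L) = 17·4·(16/5)/2 - 17·4²/3 - 17·(16/5)³/(6·4) = -1904/375 kN·m
Superposition: M = Σ M_i = -3464/375 kN·m ≈ -9.237333 kN·m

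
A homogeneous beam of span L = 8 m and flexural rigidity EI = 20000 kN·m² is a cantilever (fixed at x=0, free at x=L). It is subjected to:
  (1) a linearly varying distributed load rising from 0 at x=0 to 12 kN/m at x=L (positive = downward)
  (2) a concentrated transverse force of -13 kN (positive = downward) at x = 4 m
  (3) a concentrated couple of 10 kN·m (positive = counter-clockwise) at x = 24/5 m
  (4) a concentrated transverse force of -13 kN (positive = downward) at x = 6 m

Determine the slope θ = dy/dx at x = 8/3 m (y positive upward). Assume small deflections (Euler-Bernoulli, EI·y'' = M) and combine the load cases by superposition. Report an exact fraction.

Load 1 — triangular load w₀=12 kN/m (0→w₀ over full span):
  θ_1 = (w₀Lx²/4-w₀L²x/3-w₀x⁴/(24L))/EI = (12·8·(8/3)²/4-12·8²·(8/3)/3-12·(8/3)⁴/(24·8))/20000 = -1304/50625 rad
Load 2 — point force P=-13 kN at a=4 m (b=L-a=4):
  θ_2 = -Px(2a-x)/(2EI)  [x≤a] = -(-13)·(8/3)·(2·4-(8/3))/(2·20000) = 26/5625 rad
Load 3 — applied couple M₀=10 kN·m at a=24/5 m (b=L-a=16/5):
  θ_3 = M₀x/EI  [x≤a] = 10·(8/3)/20000 = 1/750 rad
Load 4 — point force P=-13 kN at a=6 m (b=L-a=2):
  θ_4 = -Px(2a-x)/(2EI)  [x≤a] = -(-13)·(8/3)·(2·6-(8/3))/(2·20000) = 91/11250 rad
Superposition: θ = Σ θ_i = -593/50625 rad ≈ -0.011714 rad

θ(8/3) = -593/50625 rad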